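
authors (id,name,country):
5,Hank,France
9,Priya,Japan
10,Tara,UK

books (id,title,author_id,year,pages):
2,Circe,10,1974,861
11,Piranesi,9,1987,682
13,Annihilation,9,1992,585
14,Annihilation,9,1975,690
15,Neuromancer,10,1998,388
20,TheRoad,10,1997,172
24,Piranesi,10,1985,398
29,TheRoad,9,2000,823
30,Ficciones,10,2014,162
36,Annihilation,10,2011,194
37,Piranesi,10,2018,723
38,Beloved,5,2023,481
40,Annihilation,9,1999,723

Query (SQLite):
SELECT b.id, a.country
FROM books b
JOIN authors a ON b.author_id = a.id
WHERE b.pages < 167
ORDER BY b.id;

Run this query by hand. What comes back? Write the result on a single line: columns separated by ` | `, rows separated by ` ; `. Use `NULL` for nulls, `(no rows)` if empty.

Each books row matches the authors row where author_id = authors.id.
Then keep rows with b.pages < 167.

30 | UK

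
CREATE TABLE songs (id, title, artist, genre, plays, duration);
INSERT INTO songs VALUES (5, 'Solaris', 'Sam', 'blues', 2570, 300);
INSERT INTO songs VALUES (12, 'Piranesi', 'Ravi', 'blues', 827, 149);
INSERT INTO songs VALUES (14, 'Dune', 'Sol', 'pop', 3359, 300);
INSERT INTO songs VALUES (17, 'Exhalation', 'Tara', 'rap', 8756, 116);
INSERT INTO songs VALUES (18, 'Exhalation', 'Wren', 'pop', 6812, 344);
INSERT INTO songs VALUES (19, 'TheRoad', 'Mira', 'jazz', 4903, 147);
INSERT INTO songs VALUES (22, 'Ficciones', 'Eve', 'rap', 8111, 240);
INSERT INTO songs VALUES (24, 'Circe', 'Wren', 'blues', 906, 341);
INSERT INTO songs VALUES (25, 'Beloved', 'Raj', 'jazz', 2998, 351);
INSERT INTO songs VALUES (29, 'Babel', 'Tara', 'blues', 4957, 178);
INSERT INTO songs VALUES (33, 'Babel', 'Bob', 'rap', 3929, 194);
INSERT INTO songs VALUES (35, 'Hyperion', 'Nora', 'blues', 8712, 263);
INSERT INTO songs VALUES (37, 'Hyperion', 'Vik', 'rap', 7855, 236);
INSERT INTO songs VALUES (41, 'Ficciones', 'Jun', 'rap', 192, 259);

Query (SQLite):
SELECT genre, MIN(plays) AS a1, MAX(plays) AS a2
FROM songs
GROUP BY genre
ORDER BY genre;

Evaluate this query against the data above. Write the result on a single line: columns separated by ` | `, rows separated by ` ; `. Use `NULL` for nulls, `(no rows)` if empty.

Group songs by genre.
Per group compute: MIN(plays), MAX(plays).
  blues: ids {5, 12, 24, 29, 35} → MIN(plays)=827, MAX(plays)=8712
  jazz: ids {19, 25} → MIN(plays)=2998, MAX(plays)=4903
  pop: ids {14, 18} → MIN(plays)=3359, MAX(plays)=6812
  rap: ids {17, 22, 33, 37, 41} → MIN(plays)=192, MAX(plays)=8756

blues | 827 | 8712 ; jazz | 2998 | 4903 ; pop | 3359 | 6812 ; rap | 192 | 8756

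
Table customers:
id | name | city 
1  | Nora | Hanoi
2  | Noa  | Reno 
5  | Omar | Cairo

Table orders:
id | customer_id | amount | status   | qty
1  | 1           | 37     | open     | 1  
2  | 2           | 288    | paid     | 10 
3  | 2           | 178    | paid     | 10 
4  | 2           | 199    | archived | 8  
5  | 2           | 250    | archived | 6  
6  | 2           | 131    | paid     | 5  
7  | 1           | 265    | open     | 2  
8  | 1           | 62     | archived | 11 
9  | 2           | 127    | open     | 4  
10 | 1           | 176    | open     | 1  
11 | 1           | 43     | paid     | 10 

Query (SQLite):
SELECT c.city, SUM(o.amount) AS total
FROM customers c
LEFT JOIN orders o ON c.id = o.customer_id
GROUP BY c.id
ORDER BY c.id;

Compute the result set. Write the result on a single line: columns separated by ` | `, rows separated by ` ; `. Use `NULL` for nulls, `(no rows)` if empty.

Hanoi | 583 ; Reno | 1173 ; Cairo | NULL

LEFT JOIN keeps every customers row; unmatched ones get NULL for orders columns.
Group by customers.id and compute SUM(o.amount). SUM over an all-NULL group is NULL.
  1: ids {1, 7, 8, 10, 11} → SUM(o.amount)=583
  2: ids {2, 3, 4, 5, 6, 9} → SUM(o.amount)=1173
  5: ids {—} → SUM(o.amount)=NULL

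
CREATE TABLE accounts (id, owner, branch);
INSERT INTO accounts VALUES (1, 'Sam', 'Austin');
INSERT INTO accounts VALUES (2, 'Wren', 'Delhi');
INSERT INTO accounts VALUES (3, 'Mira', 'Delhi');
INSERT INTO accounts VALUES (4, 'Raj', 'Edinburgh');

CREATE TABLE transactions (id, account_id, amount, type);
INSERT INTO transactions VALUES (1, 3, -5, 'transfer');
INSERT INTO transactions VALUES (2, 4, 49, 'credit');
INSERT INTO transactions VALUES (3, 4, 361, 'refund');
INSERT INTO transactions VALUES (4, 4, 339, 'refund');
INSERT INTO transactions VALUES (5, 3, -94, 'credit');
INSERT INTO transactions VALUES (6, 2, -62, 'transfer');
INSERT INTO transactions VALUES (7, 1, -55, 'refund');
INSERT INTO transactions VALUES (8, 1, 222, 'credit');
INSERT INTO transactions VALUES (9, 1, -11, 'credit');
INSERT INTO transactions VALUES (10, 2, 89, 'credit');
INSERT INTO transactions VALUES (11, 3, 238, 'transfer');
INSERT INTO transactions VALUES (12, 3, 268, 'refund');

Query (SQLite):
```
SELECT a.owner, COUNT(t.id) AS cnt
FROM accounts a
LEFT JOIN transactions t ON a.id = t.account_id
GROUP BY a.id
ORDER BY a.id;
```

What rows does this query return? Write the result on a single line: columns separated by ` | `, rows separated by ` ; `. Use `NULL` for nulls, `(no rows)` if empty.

Sam | 3 ; Wren | 2 ; Mira | 4 ; Raj | 3

LEFT JOIN keeps every accounts row; unmatched ones get NULL for transactions columns.
Group by accounts.id and compute COUNT(t.id). COUNT(col) of an all-NULL group is 0.
  1: ids {7, 8, 9} → COUNT(t.id)=3
  2: ids {6, 10} → COUNT(t.id)=2
  3: ids {1, 5, 11, 12} → COUNT(t.id)=4
  4: ids {2, 3, 4} → COUNT(t.id)=3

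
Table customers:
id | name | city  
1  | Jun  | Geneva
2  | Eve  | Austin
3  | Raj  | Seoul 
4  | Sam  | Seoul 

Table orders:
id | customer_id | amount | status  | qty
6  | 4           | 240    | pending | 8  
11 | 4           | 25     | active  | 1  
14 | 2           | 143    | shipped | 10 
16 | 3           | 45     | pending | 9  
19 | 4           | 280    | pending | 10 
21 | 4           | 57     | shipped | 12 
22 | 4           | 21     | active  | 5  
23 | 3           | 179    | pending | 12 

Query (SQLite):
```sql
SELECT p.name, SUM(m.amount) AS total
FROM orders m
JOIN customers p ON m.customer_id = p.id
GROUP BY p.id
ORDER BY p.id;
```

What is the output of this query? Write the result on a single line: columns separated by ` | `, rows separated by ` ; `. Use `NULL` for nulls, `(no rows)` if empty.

Eve | 143 ; Raj | 224 ; Sam | 623

Join each orders row to its customers via customer_id.
Group joined rows by customers.id; compute SUM(m.amount) per group.
  2: ids {14} → SUM(m.amount)=143
  3: ids {16, 23} → SUM(m.amount)=224
  4: ids {6, 11, 19, 21, 22} → SUM(m.amount)=623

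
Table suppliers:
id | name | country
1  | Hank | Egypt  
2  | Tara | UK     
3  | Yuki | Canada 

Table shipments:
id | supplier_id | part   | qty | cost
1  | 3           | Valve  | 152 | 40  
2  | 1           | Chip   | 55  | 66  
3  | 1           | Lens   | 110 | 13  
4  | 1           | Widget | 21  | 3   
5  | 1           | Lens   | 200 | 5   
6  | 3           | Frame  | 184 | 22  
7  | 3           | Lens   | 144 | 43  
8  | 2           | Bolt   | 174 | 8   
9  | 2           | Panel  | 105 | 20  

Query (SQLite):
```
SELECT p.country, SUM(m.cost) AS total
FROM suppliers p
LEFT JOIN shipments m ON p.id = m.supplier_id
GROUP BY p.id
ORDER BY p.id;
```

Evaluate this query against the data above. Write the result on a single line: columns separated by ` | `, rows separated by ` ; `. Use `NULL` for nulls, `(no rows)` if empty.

Egypt | 87 ; UK | 28 ; Canada | 105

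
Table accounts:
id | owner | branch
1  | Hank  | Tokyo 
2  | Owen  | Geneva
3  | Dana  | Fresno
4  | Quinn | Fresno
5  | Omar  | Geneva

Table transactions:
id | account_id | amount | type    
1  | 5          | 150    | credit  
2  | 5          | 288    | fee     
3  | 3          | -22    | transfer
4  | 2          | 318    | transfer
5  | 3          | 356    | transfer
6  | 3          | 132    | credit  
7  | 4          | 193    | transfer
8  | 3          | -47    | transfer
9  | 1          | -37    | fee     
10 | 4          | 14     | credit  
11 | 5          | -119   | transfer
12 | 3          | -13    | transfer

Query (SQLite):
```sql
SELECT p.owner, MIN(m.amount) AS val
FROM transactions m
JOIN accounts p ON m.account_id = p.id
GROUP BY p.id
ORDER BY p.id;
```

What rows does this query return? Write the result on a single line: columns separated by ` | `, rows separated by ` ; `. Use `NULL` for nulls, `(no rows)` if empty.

Hank | -37 ; Owen | 318 ; Dana | -47 ; Quinn | 14 ; Omar | -119

Join each transactions row to its accounts via account_id.
Group joined rows by accounts.id; compute MIN(m.amount) per group.
  1: ids {9} → MIN(m.amount)=-37
  2: ids {4} → MIN(m.amount)=318
  3: ids {3, 5, 6, 8, 12} → MIN(m.amount)=-47
  4: ids {7, 10} → MIN(m.amount)=14
  5: ids {1, 2, 11} → MIN(m.amount)=-119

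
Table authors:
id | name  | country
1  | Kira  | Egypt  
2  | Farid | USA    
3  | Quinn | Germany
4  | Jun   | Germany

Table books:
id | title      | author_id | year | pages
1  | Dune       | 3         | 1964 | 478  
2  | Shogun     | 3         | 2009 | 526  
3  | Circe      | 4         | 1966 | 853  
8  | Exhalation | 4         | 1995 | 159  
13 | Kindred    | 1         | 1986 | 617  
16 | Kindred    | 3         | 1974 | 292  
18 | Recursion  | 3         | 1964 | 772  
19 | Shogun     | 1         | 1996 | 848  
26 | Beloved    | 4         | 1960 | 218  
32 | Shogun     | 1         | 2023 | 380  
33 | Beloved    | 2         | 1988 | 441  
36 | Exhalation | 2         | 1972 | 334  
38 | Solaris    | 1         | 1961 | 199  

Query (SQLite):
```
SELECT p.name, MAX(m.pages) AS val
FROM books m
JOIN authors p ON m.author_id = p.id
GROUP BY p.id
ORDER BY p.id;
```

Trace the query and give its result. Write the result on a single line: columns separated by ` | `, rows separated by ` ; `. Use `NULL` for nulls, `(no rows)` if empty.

Join each books row to its authors via author_id.
Group joined rows by authors.id; compute MAX(m.pages) per group.
  1: ids {13, 19, 32, 38} → MAX(m.pages)=848
  2: ids {33, 36} → MAX(m.pages)=441
  3: ids {1, 2, 16, 18} → MAX(m.pages)=772
  4: ids {3, 8, 26} → MAX(m.pages)=853

Kira | 848 ; Farid | 441 ; Quinn | 772 ; Jun | 853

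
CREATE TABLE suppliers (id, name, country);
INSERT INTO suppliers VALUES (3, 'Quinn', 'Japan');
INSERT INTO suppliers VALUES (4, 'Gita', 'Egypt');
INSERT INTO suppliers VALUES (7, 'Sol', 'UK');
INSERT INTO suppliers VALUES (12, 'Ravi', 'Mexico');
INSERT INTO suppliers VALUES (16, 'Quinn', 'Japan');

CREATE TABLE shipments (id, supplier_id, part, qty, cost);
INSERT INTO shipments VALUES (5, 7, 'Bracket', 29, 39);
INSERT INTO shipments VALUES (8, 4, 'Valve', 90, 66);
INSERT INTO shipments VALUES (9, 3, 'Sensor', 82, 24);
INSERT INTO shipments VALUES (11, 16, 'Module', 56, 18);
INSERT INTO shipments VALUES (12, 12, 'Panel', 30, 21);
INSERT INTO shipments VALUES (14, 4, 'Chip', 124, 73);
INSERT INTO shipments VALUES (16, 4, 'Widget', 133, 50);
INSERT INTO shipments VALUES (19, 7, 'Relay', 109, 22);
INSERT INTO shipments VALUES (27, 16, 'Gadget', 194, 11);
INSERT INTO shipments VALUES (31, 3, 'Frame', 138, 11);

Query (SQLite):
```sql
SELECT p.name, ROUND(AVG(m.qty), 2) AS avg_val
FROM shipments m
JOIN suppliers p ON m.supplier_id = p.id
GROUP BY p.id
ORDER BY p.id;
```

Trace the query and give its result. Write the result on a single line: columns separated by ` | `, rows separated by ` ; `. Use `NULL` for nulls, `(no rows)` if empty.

Join each shipments row to its suppliers via supplier_id.
Group joined rows by suppliers.id; compute ROUND(AVG(m.qty), 2) per group.
  3: ids {9, 31} → ROUND(AVG(m.qty), 2)=110
  4: ids {8, 14, 16} → ROUND(AVG(m.qty), 2)=115.67
  7: ids {5, 19} → ROUND(AVG(m.qty), 2)=69
  12: ids {12} → ROUND(AVG(m.qty), 2)=30
  16: ids {11, 27} → ROUND(AVG(m.qty), 2)=125

Quinn | 110 ; Gita | 115.67 ; Sol | 69 ; Ravi | 30 ; Quinn | 125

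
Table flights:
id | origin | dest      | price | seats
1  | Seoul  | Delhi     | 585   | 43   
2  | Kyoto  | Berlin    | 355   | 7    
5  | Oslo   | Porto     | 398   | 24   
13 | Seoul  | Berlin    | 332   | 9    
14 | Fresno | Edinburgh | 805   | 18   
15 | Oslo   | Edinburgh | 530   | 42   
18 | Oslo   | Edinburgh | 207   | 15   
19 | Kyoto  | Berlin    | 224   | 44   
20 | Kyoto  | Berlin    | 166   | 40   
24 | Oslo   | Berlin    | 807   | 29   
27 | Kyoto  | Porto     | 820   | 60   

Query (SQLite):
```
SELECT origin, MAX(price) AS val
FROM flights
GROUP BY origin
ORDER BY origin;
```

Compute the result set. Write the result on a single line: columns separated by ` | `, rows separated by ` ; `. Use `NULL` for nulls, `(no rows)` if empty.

Partition flights by origin; compute MAX(price) within each group.
  Fresno: ids {14} → MAX(price)=805
  Kyoto: ids {2, 19, 20, 27} → MAX(price)=820
  Oslo: ids {5, 15, 18, 24} → MAX(price)=807
  Seoul: ids {1, 13} → MAX(price)=585

Fresno | 805 ; Kyoto | 820 ; Oslo | 807 ; Seoul | 585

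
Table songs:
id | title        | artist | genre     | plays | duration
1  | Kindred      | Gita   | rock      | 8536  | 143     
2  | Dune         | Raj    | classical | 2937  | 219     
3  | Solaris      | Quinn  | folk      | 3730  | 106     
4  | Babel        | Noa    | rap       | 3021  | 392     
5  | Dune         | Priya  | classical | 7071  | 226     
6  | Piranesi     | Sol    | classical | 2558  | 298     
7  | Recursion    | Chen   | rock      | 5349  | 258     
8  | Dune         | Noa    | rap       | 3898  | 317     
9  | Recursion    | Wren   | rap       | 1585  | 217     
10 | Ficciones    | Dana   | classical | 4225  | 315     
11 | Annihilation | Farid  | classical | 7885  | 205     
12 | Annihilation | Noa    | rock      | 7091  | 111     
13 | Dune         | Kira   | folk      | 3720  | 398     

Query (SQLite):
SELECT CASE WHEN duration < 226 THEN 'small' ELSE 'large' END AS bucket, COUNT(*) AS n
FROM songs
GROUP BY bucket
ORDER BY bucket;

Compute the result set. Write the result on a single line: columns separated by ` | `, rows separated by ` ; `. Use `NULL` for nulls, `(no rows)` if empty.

Bucket rows by duration < 226 → 'small' else 'large'; count each bucket.

large | 7 ; small | 6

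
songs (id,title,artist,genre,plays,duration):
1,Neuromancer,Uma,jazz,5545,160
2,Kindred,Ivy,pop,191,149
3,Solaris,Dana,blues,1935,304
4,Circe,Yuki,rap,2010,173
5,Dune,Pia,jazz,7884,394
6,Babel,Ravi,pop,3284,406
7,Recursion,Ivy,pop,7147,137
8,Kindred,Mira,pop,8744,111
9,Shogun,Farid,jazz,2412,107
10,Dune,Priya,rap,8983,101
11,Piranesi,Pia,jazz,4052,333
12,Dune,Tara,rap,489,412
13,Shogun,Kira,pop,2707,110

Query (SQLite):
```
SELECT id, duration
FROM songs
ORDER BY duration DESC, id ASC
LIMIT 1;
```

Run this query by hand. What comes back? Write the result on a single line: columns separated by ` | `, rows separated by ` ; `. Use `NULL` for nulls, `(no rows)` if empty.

Sort by duration desc, tiebreak id asc: (412, id=12), (406, id=6), (394, id=5), (333, id=11) …. Take first 1.

12 | 412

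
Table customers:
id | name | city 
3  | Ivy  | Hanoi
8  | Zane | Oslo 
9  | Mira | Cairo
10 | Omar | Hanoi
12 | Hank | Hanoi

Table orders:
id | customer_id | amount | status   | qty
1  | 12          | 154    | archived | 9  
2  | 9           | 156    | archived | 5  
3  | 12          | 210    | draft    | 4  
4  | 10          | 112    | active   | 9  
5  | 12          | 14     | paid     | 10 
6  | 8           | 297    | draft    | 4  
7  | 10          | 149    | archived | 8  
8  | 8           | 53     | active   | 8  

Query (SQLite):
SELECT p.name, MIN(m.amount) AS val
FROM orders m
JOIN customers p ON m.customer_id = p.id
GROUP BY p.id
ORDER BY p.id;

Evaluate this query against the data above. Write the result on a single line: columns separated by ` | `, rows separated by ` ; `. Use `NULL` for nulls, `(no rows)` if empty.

Zane | 53 ; Mira | 156 ; Omar | 112 ; Hank | 14

Join each orders row to its customers via customer_id.
Group joined rows by customers.id; compute MIN(m.amount) per group.
  8: ids {6, 8} → MIN(m.amount)=53
  9: ids {2} → MIN(m.amount)=156
  10: ids {4, 7} → MIN(m.amount)=112
  12: ids {1, 3, 5} → MIN(m.amount)=14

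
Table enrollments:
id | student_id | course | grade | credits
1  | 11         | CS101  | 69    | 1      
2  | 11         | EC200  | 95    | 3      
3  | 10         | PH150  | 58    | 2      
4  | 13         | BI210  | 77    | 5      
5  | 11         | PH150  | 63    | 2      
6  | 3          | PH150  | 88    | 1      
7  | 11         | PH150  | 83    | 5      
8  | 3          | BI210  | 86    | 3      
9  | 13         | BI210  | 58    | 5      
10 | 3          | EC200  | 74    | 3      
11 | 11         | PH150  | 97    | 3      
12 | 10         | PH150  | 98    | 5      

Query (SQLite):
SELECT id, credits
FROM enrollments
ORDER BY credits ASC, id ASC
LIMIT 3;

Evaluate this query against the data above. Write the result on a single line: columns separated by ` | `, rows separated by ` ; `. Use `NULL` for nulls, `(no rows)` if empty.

Sort by credits asc, tiebreak id asc: (1, id=1), (1, id=6), (2, id=3), (2, id=5), (3, id=2), (3, id=8) …. Take first 3.

1 | 1 ; 6 | 1 ; 3 | 2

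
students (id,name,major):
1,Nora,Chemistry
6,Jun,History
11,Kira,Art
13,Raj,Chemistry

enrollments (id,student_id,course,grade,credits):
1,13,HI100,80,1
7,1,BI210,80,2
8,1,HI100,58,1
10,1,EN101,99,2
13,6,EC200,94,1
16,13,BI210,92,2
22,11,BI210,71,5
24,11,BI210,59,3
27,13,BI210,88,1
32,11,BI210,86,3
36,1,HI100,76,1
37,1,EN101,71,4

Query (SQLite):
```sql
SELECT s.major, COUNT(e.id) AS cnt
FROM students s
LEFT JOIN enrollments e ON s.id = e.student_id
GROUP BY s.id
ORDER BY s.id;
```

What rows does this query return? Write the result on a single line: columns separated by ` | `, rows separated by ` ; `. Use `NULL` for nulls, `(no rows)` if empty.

LEFT JOIN keeps every students row; unmatched ones get NULL for enrollments columns.
Group by students.id and compute COUNT(e.id). COUNT(col) of an all-NULL group is 0.
  1: ids {7, 8, 10, 36, 37} → COUNT(e.id)=5
  6: ids {13} → COUNT(e.id)=1
  11: ids {22, 24, 32} → COUNT(e.id)=3
  13: ids {1, 16, 27} → COUNT(e.id)=3

Chemistry | 5 ; History | 1 ; Art | 3 ; Chemistry | 3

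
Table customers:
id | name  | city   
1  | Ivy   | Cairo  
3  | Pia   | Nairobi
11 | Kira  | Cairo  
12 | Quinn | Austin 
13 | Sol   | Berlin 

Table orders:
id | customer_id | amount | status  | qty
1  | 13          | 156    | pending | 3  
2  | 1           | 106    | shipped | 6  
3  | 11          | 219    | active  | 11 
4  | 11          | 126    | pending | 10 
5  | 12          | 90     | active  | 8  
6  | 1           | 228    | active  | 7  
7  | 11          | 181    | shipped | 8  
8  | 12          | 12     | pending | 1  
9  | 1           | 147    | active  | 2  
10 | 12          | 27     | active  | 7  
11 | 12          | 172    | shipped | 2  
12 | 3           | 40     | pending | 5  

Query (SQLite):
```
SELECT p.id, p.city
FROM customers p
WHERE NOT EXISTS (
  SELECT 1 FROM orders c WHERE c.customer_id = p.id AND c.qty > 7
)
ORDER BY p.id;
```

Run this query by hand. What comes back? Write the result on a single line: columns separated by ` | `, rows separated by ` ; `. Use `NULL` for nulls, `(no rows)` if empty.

For each customers row, check whether any orders with matching customer_id has qty > 7.
Keep rows where that is false.

1 | Cairo ; 3 | Nairobi ; 13 | Berlin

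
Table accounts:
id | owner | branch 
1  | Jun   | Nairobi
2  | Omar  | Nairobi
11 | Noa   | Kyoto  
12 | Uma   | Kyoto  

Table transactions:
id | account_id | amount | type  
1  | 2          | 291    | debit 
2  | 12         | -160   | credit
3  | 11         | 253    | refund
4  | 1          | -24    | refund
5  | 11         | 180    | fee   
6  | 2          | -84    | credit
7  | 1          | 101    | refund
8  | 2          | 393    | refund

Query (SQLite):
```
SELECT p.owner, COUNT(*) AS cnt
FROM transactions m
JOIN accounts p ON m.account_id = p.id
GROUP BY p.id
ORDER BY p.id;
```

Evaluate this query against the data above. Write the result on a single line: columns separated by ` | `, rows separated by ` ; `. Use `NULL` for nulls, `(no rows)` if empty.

Join each transactions row to its accounts via account_id.
Group joined rows by accounts.id; compute COUNT(*) per group.
  1: ids {4, 7} → COUNT(*)=2
  2: ids {1, 6, 8} → COUNT(*)=3
  11: ids {3, 5} → COUNT(*)=2
  12: ids {2} → COUNT(*)=1

Jun | 2 ; Omar | 3 ; Noa | 2 ; Uma | 1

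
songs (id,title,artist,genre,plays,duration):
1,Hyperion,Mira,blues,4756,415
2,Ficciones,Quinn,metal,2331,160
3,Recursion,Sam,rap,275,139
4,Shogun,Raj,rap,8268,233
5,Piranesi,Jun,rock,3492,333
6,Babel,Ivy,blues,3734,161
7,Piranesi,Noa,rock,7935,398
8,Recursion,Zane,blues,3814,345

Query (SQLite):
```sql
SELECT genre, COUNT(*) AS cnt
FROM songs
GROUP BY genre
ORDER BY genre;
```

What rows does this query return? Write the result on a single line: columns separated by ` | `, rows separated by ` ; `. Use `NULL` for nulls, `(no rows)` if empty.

Partition songs by genre; compute COUNT(*) within each group.
  blues: ids {1, 6, 8} → COUNT(*)=3
  metal: ids {2} → COUNT(*)=1
  rap: ids {3, 4} → COUNT(*)=2
  rock: ids {5, 7} → COUNT(*)=2

blues | 3 ; metal | 1 ; rap | 2 ; rock | 2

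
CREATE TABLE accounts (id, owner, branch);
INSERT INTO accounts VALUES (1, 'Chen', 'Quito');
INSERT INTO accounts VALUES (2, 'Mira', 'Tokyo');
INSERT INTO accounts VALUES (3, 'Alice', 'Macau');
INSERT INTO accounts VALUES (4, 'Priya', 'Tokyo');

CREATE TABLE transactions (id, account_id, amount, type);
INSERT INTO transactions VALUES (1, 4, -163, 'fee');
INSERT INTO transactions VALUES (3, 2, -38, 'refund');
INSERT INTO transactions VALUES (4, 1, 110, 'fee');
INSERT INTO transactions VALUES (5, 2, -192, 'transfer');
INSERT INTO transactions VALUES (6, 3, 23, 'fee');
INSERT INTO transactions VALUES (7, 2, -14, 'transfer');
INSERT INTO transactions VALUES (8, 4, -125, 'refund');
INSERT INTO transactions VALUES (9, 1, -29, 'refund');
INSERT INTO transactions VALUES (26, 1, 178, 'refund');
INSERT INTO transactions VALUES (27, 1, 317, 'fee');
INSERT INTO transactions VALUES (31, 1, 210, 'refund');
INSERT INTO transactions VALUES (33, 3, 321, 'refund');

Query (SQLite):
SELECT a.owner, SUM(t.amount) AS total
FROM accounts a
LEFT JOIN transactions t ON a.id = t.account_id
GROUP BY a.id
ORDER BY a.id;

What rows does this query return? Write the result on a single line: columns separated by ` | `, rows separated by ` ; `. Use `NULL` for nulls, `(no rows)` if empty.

Chen | 786 ; Mira | -244 ; Alice | 344 ; Priya | -288

LEFT JOIN keeps every accounts row; unmatched ones get NULL for transactions columns.
Group by accounts.id and compute SUM(t.amount). SUM over an all-NULL group is NULL.
  1: ids {4, 9, 26, 27, 31} → SUM(t.amount)=786
  2: ids {3, 5, 7} → SUM(t.amount)=-244
  3: ids {6, 33} → SUM(t.amount)=344
  4: ids {1, 8} → SUM(t.amount)=-288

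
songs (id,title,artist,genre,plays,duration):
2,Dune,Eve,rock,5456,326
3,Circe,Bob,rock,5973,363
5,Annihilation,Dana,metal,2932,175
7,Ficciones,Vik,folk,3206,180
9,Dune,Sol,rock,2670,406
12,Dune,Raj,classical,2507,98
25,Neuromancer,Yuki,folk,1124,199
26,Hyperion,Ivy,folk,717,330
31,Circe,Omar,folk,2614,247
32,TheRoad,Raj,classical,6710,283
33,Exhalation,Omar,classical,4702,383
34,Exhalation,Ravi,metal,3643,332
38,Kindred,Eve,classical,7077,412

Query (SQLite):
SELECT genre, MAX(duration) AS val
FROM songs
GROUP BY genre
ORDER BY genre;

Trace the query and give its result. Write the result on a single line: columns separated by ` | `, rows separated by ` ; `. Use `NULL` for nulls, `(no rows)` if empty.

classical | 412 ; folk | 330 ; metal | 332 ; rock | 406

Partition songs by genre; compute MAX(duration) within each group.
  classical: ids {12, 32, 33, 38} → MAX(duration)=412
  folk: ids {7, 25, 26, 31} → MAX(duration)=330
  metal: ids {5, 34} → MAX(duration)=332
  rock: ids {2, 3, 9} → MAX(duration)=406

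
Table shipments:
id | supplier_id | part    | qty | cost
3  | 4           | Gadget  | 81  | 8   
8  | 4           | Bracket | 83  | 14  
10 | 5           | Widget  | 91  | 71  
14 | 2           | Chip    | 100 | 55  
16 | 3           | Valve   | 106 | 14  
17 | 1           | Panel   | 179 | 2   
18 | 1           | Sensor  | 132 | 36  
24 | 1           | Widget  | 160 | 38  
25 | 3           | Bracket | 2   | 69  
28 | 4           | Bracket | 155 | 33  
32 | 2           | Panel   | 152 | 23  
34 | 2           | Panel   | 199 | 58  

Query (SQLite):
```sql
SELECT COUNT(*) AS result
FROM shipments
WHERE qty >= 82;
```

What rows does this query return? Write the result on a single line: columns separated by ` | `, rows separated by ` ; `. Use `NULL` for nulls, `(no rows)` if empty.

Rows where qty >= 82 → cost values: [14, 71, 55, 14, 2, 36, 38, 33, 23, 58].
COUNT(*) counts rows → 10.

10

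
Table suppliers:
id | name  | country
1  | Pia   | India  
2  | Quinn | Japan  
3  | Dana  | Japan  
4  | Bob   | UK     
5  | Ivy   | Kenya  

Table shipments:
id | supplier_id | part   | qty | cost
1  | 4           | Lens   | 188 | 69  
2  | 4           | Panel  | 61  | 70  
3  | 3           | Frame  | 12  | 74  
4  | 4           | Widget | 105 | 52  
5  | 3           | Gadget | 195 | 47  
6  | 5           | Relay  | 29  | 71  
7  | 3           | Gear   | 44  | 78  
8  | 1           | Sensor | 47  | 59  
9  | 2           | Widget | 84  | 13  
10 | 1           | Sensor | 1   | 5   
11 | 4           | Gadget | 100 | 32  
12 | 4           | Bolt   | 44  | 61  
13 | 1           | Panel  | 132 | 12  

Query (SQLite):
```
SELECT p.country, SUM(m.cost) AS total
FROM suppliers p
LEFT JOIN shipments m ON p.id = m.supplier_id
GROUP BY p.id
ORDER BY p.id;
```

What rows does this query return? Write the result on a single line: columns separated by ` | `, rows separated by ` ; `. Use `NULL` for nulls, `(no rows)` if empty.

India | 76 ; Japan | 13 ; Japan | 199 ; UK | 284 ; Kenya | 71

LEFT JOIN keeps every suppliers row; unmatched ones get NULL for shipments columns.
Group by suppliers.id and compute SUM(m.cost). SUM over an all-NULL group is NULL.
  1: ids {8, 10, 13} → SUM(m.cost)=76
  2: ids {9} → SUM(m.cost)=13
  3: ids {3, 5, 7} → SUM(m.cost)=199
  4: ids {1, 2, 4, 11, 12} → SUM(m.cost)=284
  5: ids {6} → SUM(m.cost)=71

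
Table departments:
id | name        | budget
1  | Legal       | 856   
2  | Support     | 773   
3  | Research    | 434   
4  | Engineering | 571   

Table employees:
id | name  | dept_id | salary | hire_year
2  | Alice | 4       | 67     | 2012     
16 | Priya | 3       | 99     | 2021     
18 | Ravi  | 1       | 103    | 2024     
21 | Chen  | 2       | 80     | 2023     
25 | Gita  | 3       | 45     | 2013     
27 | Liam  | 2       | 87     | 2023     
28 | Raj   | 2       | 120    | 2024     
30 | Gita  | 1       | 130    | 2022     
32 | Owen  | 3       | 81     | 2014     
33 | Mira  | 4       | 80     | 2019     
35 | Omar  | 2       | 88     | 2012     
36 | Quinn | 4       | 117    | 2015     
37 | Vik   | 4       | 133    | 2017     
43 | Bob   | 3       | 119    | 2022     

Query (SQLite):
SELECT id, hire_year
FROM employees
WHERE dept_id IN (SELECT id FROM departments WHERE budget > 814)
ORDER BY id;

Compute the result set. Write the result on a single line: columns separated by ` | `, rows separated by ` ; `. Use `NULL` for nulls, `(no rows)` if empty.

18 | 2024 ; 30 | 2022

Inner query: departments.id where budget > 814.
Outer: keep employees rows whose dept_id is in that set.
Inner query → {1}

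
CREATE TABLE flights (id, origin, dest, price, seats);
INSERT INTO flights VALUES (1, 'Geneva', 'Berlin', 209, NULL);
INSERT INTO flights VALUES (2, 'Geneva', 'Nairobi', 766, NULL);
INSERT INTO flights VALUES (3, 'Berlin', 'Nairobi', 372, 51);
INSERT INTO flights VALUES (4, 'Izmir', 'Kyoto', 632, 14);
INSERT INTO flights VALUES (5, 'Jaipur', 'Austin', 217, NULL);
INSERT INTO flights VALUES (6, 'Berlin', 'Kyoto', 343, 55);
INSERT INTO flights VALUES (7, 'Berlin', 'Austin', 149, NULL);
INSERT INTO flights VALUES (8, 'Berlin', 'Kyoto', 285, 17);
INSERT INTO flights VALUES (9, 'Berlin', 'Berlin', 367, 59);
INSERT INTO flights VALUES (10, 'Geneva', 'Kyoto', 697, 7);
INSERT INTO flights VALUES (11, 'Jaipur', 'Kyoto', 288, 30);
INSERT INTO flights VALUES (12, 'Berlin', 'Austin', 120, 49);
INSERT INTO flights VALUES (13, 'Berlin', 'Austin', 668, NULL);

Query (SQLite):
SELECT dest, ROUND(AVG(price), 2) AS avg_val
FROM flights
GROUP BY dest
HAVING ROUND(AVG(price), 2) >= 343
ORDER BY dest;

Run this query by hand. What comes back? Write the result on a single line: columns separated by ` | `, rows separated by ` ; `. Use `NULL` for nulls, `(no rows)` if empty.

Kyoto | 449 ; Nairobi | 569

Partition flights by dest; compute ROUND(AVG(price), 2) within each group.
HAVING: keep groups where ROUND(AVG(price), 2) >= 343.
  Austin: ids {5, 7, 12, 13} → ROUND(AVG(price), 2)=288.5
  Berlin: ids {1, 9} → ROUND(AVG(price), 2)=288
  Kyoto: ids {4, 6, 8, 10, 11} → ROUND(AVG(price), 2)=449
  Nairobi: ids {2, 3} → ROUND(AVG(price), 2)=569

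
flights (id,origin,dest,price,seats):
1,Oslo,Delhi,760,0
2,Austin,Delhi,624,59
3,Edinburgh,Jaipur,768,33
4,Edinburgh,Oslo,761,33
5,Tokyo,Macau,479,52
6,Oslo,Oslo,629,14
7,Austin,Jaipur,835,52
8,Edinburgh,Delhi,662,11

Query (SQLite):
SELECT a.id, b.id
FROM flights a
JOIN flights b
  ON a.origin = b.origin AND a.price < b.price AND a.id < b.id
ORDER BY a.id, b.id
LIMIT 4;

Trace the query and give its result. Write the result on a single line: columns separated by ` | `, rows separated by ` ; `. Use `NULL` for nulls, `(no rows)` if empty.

Pairs (a,b) with same origin, a.price < b.price, a.id < b.id.
origin groups: Austin:{2,7} Edinburgh:{3,4,8} Oslo:{1,6} Tokyo:{5}
Ordered by (a.id, b.id); first 4.

2 | 7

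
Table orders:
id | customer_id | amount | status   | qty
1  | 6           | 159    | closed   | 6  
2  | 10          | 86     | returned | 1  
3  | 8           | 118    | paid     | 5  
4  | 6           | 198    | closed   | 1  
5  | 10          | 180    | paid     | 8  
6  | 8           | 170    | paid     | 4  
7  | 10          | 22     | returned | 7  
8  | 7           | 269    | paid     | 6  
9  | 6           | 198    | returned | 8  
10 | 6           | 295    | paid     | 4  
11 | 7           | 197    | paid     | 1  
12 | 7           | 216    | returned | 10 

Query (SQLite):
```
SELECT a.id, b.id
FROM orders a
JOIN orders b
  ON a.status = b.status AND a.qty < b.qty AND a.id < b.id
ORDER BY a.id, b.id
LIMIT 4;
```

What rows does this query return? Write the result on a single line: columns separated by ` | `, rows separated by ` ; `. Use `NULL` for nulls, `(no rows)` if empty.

2 | 7 ; 2 | 9 ; 2 | 12 ; 3 | 5

Pairs (a,b) with same status, a.qty < b.qty, a.id < b.id.
status groups: closed:{1,4} paid:{3,5,6,8,10,11} returned:{2,7,9,12}
Ordered by (a.id, b.id); first 4.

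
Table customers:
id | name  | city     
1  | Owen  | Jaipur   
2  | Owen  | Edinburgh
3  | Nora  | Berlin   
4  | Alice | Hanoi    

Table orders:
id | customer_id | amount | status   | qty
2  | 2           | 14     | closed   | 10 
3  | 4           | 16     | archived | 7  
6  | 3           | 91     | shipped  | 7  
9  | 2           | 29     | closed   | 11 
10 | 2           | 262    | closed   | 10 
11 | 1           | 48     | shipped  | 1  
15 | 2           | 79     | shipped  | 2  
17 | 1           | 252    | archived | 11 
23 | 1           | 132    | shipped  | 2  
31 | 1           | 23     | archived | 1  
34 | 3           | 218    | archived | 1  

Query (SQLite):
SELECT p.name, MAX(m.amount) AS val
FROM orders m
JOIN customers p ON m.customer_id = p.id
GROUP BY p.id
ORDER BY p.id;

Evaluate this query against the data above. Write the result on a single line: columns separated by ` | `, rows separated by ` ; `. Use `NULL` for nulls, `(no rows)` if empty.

Owen | 252 ; Owen | 262 ; Nora | 218 ; Alice | 16

Join each orders row to its customers via customer_id.
Group joined rows by customers.id; compute MAX(m.amount) per group.
  1: ids {11, 17, 23, 31} → MAX(m.amount)=252
  2: ids {2, 9, 10, 15} → MAX(m.amount)=262
  3: ids {6, 34} → MAX(m.amount)=218
  4: ids {3} → MAX(m.amount)=16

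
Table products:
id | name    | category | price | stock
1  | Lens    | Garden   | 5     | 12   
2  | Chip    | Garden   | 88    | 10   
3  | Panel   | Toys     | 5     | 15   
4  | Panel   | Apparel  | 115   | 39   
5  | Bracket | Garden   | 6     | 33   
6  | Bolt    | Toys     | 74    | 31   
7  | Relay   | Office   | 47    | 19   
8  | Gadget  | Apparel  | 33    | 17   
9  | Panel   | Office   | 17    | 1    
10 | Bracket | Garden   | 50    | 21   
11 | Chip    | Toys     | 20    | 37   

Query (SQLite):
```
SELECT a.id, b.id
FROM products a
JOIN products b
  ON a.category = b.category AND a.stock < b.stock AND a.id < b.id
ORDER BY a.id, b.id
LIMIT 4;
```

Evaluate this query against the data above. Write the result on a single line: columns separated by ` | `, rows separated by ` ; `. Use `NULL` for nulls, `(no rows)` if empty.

1 | 5 ; 1 | 10 ; 2 | 5 ; 2 | 10

Pairs (a,b) with same category, a.stock < b.stock, a.id < b.id.
category groups: Apparel:{4,8} Garden:{1,2,5,10} Office:{7,9} Toys:{3,6,11}
Ordered by (a.id, b.id); first 4.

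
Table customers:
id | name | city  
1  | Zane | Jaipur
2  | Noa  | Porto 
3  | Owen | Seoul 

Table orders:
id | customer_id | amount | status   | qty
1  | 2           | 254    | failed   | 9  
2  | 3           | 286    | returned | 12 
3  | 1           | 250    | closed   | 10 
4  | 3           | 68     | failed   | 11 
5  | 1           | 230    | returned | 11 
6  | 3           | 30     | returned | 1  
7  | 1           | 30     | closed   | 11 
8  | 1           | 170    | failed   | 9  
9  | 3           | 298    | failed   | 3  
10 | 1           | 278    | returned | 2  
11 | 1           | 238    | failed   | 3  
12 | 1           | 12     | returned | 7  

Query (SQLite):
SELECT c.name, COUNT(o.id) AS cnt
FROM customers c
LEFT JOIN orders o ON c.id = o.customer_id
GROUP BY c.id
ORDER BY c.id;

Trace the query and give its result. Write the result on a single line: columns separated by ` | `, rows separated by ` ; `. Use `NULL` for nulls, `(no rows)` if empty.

Zane | 7 ; Noa | 1 ; Owen | 4

LEFT JOIN keeps every customers row; unmatched ones get NULL for orders columns.
Group by customers.id and compute COUNT(o.id). COUNT(col) of an all-NULL group is 0.
  1: ids {3, 5, 7, 8, 10, 11, 12} → COUNT(o.id)=7
  2: ids {1} → COUNT(o.id)=1
  3: ids {2, 4, 6, 9} → COUNT(o.id)=4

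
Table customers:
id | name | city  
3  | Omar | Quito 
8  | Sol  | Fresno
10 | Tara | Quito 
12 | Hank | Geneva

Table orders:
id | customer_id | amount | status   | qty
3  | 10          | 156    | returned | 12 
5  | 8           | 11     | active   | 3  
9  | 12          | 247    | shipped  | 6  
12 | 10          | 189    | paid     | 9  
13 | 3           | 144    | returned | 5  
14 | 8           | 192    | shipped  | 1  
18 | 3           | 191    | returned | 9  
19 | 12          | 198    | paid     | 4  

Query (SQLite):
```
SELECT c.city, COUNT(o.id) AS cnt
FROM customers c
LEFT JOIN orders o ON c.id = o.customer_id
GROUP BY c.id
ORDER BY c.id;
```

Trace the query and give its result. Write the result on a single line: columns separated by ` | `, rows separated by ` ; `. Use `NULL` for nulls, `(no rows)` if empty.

Quito | 2 ; Fresno | 2 ; Quito | 2 ; Geneva | 2

LEFT JOIN keeps every customers row; unmatched ones get NULL for orders columns.
Group by customers.id and compute COUNT(o.id). COUNT(col) of an all-NULL group is 0.
  3: ids {13, 18} → COUNT(o.id)=2
  8: ids {5, 14} → COUNT(o.id)=2
  10: ids {3, 12} → COUNT(o.id)=2
  12: ids {9, 19} → COUNT(o.id)=2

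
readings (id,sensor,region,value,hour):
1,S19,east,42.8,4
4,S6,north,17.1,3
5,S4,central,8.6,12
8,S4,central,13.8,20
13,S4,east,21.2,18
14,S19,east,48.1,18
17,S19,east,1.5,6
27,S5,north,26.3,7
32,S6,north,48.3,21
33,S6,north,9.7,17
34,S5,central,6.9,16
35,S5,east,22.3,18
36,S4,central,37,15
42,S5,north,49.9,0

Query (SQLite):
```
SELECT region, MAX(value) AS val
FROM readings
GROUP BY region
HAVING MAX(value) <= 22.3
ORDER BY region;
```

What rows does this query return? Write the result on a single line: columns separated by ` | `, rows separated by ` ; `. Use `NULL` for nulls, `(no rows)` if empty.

Partition readings by region; compute MAX(value) within each group.
HAVING: keep groups where MAX(value) <= 22.3.
  central: ids {5, 8, 34, 36} → MAX(value)=37
  east: ids {1, 13, 14, 17, 35} → MAX(value)=48.1
  north: ids {4, 27, 32, 33, 42} → MAX(value)=49.9

(no rows)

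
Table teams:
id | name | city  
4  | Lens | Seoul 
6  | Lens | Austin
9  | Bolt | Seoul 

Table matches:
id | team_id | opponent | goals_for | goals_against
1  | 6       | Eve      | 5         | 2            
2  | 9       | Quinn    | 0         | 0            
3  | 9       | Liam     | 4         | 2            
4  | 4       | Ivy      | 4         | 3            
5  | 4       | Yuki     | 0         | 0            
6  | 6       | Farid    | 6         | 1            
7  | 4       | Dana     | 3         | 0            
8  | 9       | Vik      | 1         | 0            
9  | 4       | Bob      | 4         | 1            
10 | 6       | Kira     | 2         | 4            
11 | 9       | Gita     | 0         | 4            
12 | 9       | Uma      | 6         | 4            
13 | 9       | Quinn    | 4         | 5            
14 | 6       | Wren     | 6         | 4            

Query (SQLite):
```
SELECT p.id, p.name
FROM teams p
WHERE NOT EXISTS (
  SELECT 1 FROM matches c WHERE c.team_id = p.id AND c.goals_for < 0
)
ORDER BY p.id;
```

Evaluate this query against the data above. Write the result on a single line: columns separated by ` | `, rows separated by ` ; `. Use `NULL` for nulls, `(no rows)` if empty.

For each teams row, check whether any matches with matching team_id has goals_for < 0.
Keep rows where that is false.

4 | Lens ; 6 | Lens ; 9 | Bolt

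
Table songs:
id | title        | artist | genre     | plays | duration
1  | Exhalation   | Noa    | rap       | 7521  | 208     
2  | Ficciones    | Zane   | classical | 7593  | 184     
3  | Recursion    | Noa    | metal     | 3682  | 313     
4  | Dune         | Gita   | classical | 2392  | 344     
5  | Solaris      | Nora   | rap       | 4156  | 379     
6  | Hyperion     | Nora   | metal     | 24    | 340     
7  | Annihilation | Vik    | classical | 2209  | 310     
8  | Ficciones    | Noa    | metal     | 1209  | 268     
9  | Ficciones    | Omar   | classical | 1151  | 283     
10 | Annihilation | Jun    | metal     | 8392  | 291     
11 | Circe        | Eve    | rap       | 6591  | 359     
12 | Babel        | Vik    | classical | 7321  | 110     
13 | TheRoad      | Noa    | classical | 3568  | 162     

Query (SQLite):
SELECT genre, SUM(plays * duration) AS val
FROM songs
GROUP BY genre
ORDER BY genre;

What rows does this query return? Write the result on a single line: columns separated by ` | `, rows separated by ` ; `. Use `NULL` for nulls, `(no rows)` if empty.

classical | 4613809 ; metal | 3926710 ; rap | 5505661

For each row compute plays * duration.
Group by genre; take SUM of the expression per group.
  classical: ids {2, 4, 7, 9, 12, 13} → SUM(plays * duration)=4613809
  metal: ids {3, 6, 8, 10} → SUM(plays * duration)=3926710
  rap: ids {1, 5, 11} → SUM(plays * duration)=5505661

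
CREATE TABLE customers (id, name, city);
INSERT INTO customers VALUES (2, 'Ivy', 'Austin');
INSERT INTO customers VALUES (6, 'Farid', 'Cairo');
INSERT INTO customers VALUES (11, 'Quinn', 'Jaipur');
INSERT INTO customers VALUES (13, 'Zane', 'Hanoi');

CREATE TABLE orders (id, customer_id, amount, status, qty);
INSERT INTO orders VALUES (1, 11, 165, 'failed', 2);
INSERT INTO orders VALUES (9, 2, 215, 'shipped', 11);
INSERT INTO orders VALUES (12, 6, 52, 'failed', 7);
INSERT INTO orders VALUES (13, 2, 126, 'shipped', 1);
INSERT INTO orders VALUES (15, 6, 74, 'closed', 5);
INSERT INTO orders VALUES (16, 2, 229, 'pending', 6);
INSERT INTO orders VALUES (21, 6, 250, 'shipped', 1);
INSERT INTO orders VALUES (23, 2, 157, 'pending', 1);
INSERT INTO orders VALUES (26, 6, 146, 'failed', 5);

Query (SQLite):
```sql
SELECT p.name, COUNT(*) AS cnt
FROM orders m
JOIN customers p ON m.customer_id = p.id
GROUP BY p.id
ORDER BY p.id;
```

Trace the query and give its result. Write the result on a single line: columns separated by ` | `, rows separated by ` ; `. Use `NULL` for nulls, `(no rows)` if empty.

Join each orders row to its customers via customer_id.
Group joined rows by customers.id; compute COUNT(*) per group.
  2: ids {9, 13, 16, 23} → COUNT(*)=4
  6: ids {12, 15, 21, 26} → COUNT(*)=4
  11: ids {1} → COUNT(*)=1

Ivy | 4 ; Farid | 4 ; Quinn | 1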